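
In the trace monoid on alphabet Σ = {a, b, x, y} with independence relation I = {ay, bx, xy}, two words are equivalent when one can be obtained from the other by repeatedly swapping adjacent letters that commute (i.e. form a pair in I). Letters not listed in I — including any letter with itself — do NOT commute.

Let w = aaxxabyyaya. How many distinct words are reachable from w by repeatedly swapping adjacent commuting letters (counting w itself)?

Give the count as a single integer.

10

#0=a has no predecessor
#1=a depends on [0:a]
#2=x depends on [1:a]
#3=x depends on [2:x]
#4=a depends on [3:x]
#5=b depends on [4:a]
#6=y depends on [5:b]
#7=y depends on [6:y]
#8=a depends on [5:b]
#9=y depends on [7:y]
#10=a depends on [8:a]
sources: [0:a]
N(rest) = Σ N(rest − s) over sources s of rest; N(one piece) = 1:
  size 1 → [9]=1  [10]=1
  size 2 → [7,9]=1  [8,10]=1  [9,10]=2
  size 3 → [6,7,9]=1  [7,9,10]=3  [8,9,10]=3
  size 4 → [6,7,9,10]=4  [7,8,9,10]=6
  size 5 → [6,7,8,9,10]=10
  size 6 → [5,6,7,8,9,10]=10
  size 7 → [4,5,6,7,8,9,10]=10
  size 8 → [3,4,5,6,7,8,9,10]=10
  size 9 → [2,3,4,5,6,7,8,9,10]=10
  first=0(a) contributes 10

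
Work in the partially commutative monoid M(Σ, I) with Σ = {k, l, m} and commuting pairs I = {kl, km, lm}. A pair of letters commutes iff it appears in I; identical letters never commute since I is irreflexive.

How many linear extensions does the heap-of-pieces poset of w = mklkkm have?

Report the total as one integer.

0(m) covers ∅
1(k) covers ∅
2(l) covers ∅
3(k) covers 1:k
4(k) covers 3:k
5(m) covers 0:m
floor of heap: 0:m, 1:k, 2:l
completions by unplaced set U, small U first (add the entries for U minus each lowest piece of U):
  |U|=1: {2}:1  {4}:1  {5}:1
  |U|=2: {0,5}:1  {2,4}:2  {2,5}:2  {3,4}:1  {4,5}:2
  |U|=3: {0,2,5}:3  {0,4,5}:3  {1,3,4}:1  {2,3,4}:3  {2,4,5}:6  {3,4,5}:3
  |U|=4: {0,2,4,5}:12  {0,3,4,5}:6  {1,2,3,4}:4  {1,3,4,5}:4  {2,3,4,5}:12
  start at 0(m): 20
  start at 1(k): 30
  start at 2(l): 10
sum over floor = 60

60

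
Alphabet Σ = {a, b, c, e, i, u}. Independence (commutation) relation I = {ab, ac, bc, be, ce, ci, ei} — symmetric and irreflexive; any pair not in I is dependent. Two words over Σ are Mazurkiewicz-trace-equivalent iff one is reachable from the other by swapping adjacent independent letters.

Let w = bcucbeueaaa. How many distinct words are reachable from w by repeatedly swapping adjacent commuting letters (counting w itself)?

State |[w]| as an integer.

#0=b has no predecessor
#1=c has no predecessor
#2=u depends on [0:b, 1:c]
#3=c depends on [2:u]
#4=b depends on [2:u]
#5=e depends on [2:u]
#6=u depends on [3:c, 4:b, 5:e]
#7=e depends on [6:u]
#8=a depends on [7:e]
#9=a depends on [8:a]
#10=a depends on [9:a]
sources: [0:b, 1:c]
N(rest) = Σ N(rest − s) over sources s of rest; N(one piece) = 1:
  size 1 → [10]=1
  size 2 → [9,10]=1
  size 3 → [8,9,10]=1
  size 4 → [7,8,9,10]=1
  size 5 → [6,7,8,9,10]=1
  size 6 → [3,6,7,8,9,10]=1  [4,6,7,8,9,10]=1  [5,6,7,8,9,10]=1
  size 7 → [3,4,6,7,8,9,10]=2  [3,5,6,7,8,9,10]=2  [4,5,6,7,8,9,10]=2
  size 8 → [3,4,5,6,7,8,9,10]=6
  size 9 → [2,3,4,5,6,7,8,9,10]=6
  first=0(b) contributes 6
  first=1(c) contributes 6
|[w]| = 12

12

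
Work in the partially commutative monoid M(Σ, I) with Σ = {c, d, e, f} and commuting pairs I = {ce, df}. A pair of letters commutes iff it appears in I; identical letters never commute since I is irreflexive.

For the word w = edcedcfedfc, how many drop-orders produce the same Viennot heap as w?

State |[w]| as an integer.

4

0(e) covers ∅
1(d) covers 0:e
2(c) covers 1:d
3(e) covers 1:d
4(d) covers 2:c, 3:e
5(c) covers 4:d
6(f) covers 5:c
7(e) covers 6:f
8(d) covers 7:e
9(f) covers 7:e
10(c) covers 8:d, 9:f
floor of heap: 0:e
completions by unplaced set U, small U first (add the entries for U minus each lowest piece of U):
  |U|=1: {10}:1
  |U|=2: {8,10}:1  {9,10}:1
  |U|=3: {8,9,10}:2
  |U|=4: {7,8,9,10}:2
  |U|=5: {6,7,8,9,10}:2
  |U|=6: {5,6,7,8,9,10}:2
  |U|=7: {4,5,6,7,8,9,10}:2
  |U|=8: {2,4,5,6,7,8,9,10}:2  {3,4,5,6,7,8,9,10}:2
  |U|=9: {2,3,4,5,6,7,8,9,10}:4
  start at 0(e): 4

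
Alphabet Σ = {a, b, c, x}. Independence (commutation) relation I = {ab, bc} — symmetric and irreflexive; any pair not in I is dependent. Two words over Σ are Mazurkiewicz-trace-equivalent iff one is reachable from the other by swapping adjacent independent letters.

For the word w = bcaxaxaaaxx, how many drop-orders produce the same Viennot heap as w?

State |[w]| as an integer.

3

piece 0:b — minimal
piece 1:c — minimal
piece 2:a rests on {1:c}
piece 3:x rests on {0:b, 2:a}
piece 4:a rests on {3:x}
piece 5:x rests on {4:a}
piece 6:a rests on {5:x}
piece 7:a rests on {6:a}
piece 8:a rests on {7:a}
piece 9:x rests on {8:a}
piece 10:x rests on {9:x}
minimal pieces: {0:b, 1:c}
ways to finish when only these pieces remain (= sum over removing one remaining piece with nothing left below it):
  1 left: {10}→1
  2 left: {9,10}→1
  3 left: {8,9,10}→1
  4 left: {7,8,9,10}→1
  5 left: {6,7,8,9,10}→1
  6 left: {5,6,7,8,9,10}→1
  7 left: {4,5,6,7,8,9,10}→1
  8 left: {3,4,5,6,7,8,9,10}→1
  9 left: {0,3,4,5,6,7,8,9,10}→1  {2,3,4,5,6,7,8,9,10}→1
  placing 0:b first → 1 extensions
  placing 1:c first → 2 extensions
total linear extensions = 3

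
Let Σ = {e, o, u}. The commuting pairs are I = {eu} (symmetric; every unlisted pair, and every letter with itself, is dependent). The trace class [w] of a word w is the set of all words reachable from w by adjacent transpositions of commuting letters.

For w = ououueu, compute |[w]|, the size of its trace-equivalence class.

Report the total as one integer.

4

#0=o has no predecessor
#1=u depends on [0:o]
#2=o depends on [1:u]
#3=u depends on [2:o]
#4=u depends on [3:u]
#5=e depends on [2:o]
#6=u depends on [4:u]
sources: [0:o]
N(rest) = Σ N(rest − s) over sources s of rest; N(one piece) = 1:
  size 1 → [5]=1  [6]=1
  size 2 → [4,6]=1  [5,6]=2
  size 3 → [3,4,6]=1  [4,5,6]=3
  size 4 → [3,4,5,6]=4
  size 5 → [2,3,4,5,6]=4
  first=0(o) contributes 4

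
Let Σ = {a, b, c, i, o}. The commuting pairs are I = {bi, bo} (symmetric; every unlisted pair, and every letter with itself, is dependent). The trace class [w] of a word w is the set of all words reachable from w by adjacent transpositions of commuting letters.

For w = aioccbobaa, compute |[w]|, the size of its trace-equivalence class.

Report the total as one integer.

#0=a has no predecessor
#1=i depends on [0:a]
#2=o depends on [1:i]
#3=c depends on [2:o]
#4=c depends on [3:c]
#5=b depends on [4:c]
#6=o depends on [4:c]
#7=b depends on [5:b]
#8=a depends on [6:o, 7:b]
#9=a depends on [8:a]
sources: [0:a]
N(rest) = Σ N(rest − s) over sources s of rest; N(one piece) = 1:
  size 1 → [9]=1
  size 2 → [8,9]=1
  size 3 → [6,8,9]=1  [7,8,9]=1
  size 4 → [5,7,8,9]=1  [6,7,8,9]=2
  size 5 → [5,6,7,8,9]=3
  size 6 → [4,5,6,7,8,9]=3
  size 7 → [3,4,5,6,7,8,9]=3
  size 8 → [2,3,4,5,6,7,8,9]=3
  first=0(a) contributes 3

3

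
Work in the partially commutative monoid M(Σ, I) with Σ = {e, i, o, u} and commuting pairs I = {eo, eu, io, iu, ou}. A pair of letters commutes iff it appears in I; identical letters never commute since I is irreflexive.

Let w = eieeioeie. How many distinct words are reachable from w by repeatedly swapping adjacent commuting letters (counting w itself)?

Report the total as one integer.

#0=e has no predecessor
#1=i depends on [0:e]
#2=e depends on [1:i]
#3=e depends on [2:e]
#4=i depends on [3:e]
#5=o has no predecessor
#6=e depends on [4:i]
#7=i depends on [6:e]
#8=e depends on [7:i]
sources: [0:e, 5:o]
N(rest) = Σ N(rest − s) over sources s of rest; N(one piece) = 1:
  size 1 → [5]=1  [8]=1
  size 2 → [5,8]=2  [7,8]=1
  size 3 → [5,7,8]=3  [6,7,8]=1
  size 4 → [4,6,7,8]=1  [5,6,7,8]=4
  size 5 → [3,4,6,7,8]=1  [4,5,6,7,8]=5
  size 6 → [2,3,4,6,7,8]=1  [3,4,5,6,7,8]=6
  size 7 → [1,2,3,4,6,7,8]=1  [2,3,4,5,6,7,8]=7
  first=0(e) contributes 8
  first=5(o) contributes 1
|[w]| = 9

9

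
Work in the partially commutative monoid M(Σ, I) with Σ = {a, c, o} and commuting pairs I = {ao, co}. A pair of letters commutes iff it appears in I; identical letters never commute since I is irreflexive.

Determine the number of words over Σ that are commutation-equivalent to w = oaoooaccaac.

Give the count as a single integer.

330

0(o) covers ∅
1(a) covers ∅
2(o) covers 0:o
3(o) covers 2:o
4(o) covers 3:o
5(a) covers 1:a
6(c) covers 5:a
7(c) covers 6:c
8(a) covers 7:c
9(a) covers 8:a
10(c) covers 9:a
floor of heap: 0:o, 1:a
completions by unplaced set U, small U first (add the entries for U minus each lowest piece of U):
  |U|=1: {4}:1  {10}:1
  |U|=2: {3,4}:1  {4,10}:2  {9,10}:1
  |U|=3: {2,3,4}:1  {3,4,10}:3  {4,9,10}:3  {8,9,10}:1
  |U|=4: {0,2,3,4}:1  {2,3,4,10}:4  {3,4,9,10}:6  {4,8,9,10}:4  {7,8,9,10}:1
  |U|=5: {0,2,3,4,10}:5  {2,3,4,9,10}:10  {3,4,8,9,10}:10  {4,7,8,9,10}:5  {6,7,8,9,10}:1
  |U|=6: {0,2,3,4,9,10}:15  {2,3,4,8,9,10}:20  {3,4,7,8,9,10}:15  {4,6,7,8,9,10}:6  {5,6,7,8,9,10}:1
  |U|=7: {0,2,3,4,8,9,10}:35  {1,5,6,7,8,9,10}:1  {2,3,4,7,8,9,10}:35  {3,4,6,7,8,9,10}:21  {4,5,6,7,8,9,10}:7
  |U|=8: {0,2,3,4,7,8,9,10}:70  {1,4,5,6,7,8,9,10}:8  {2,3,4,6,7,8,9,10}:56  {3,4,5,6,7,8,9,10}:28
  |U|=9: {0,2,3,4,6,7,8,9,10}:126  {1,3,4,5,6,7,8,9,10}:36  {2,3,4,5,6,7,8,9,10}:84
  start at 0(o): 120
  start at 1(a): 210
sum over floor = 330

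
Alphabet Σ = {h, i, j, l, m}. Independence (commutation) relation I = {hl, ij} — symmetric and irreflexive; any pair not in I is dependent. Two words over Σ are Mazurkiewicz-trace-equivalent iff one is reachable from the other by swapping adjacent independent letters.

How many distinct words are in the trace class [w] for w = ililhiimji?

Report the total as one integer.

piece 0:i — minimal
piece 1:l rests on {0:i}
piece 2:i rests on {1:l}
piece 3:l rests on {2:i}
piece 4:h rests on {2:i}
piece 5:i rests on {3:l, 4:h}
piece 6:i rests on {5:i}
piece 7:m rests on {6:i}
piece 8:j rests on {7:m}
piece 9:i rests on {7:m}
minimal pieces: {0:i}
ways to finish when only these pieces remain (= sum over removing one remaining piece with nothing left below it):
  1 left: {8}→1  {9}→1
  2 left: {8,9}→2
  3 left: {7,8,9}→2
  4 left: {6,7,8,9}→2
  5 left: {5,6,7,8,9}→2
  6 left: {3,5,6,7,8,9}→2  {4,5,6,7,8,9}→2
  7 left: {3,4,5,6,7,8,9}→4
  8 left: {2,3,4,5,6,7,8,9}→4
  placing 0:i first → 4 extensions

4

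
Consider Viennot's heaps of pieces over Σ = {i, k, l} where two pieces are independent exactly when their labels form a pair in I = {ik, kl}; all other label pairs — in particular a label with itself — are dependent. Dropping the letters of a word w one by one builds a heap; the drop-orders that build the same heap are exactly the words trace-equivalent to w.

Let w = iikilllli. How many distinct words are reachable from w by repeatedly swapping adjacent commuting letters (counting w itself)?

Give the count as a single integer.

9

piece 0:i — minimal
piece 1:i rests on {0:i}
piece 2:k — minimal
piece 3:i rests on {1:i}
piece 4:l rests on {3:i}
piece 5:l rests on {4:l}
piece 6:l rests on {5:l}
piece 7:l rests on {6:l}
piece 8:i rests on {7:l}
minimal pieces: {0:i, 2:k}
ways to finish when only these pieces remain (= sum over removing one remaining piece with nothing left below it):
  1 left: {2}→1  {8}→1
  2 left: {2,8}→2  {7,8}→1
  3 left: {2,7,8}→3  {6,7,8}→1
  4 left: {2,6,7,8}→4  {5,6,7,8}→1
  5 left: {2,5,6,7,8}→5  {4,5,6,7,8}→1
  6 left: {2,4,5,6,7,8}→6  {3,4,5,6,7,8}→1
  7 left: {1,3,4,5,6,7,8}→1  {2,3,4,5,6,7,8}→7
  placing 0:i first → 8 extensions
  placing 2:k first → 1 extensions
total linear extensions = 9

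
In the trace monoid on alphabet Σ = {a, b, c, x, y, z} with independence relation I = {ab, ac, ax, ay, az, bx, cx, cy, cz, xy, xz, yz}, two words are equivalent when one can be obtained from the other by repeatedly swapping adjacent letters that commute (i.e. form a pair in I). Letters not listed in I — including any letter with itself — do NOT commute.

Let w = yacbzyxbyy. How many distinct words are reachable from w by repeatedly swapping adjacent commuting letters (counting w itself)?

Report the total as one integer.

piece 0:y — minimal
piece 1:a — minimal
piece 2:c — minimal
piece 3:b rests on {0:y, 2:c}
piece 4:z rests on {3:b}
piece 5:y rests on {3:b}
piece 6:x — minimal
piece 7:b rests on {4:z, 5:y}
piece 8:y rests on {7:b}
piece 9:y rests on {8:y}
minimal pieces: {0:y, 1:a, 2:c, 6:x}
ways to finish when only these pieces remain (= sum over removing one remaining piece with nothing left below it):
  1 left: {1}→1  {6}→1  {9}→1
  2 left: {1,6}→2  {1,9}→2  {6,9}→2  {8,9}→1
  3 left: {1,6,9}→6  {1,8,9}→3  {6,8,9}→3  {7,8,9}→1
  4 left: {1,6,8,9}→12  {1,7,8,9}→4  {4,7,8,9}→1  {5,7,8,9}→1  {6,7,8,9}→4
  5 left: {1,4,7,8,9}→5  {1,5,7,8,9}→5  {1,6,7,8,9}→20  {4,5,7,8,9}→2  {4,6,7,8,9}→5  {5,6,7,8,9}→5
  6 left: {1,4,5,7,8,9}→12  {1,4,6,7,8,9}→30  {1,5,6,7,8,9}→30  {3,4,5,7,8,9}→2  {4,5,6,7,8,9}→12
  7 left: {0,3,4,5,7,8,9}→2  {1,3,4,5,7,8,9}→14  {1,4,5,6,7,8,9}→84  {2,3,4,5,7,8,9}→2  {3,4,5,6,7,8,9}→14
  8 left: {0,1,3,4,5,7,8,9}→16  {0,2,3,4,5,7,8,9}→4  {0,3,4,5,6,7,8,9}→16  {1,2,3,4,5,7,8,9}→16  {1,3,4,5,6,7,8,9}→112  {2,3,4,5,6,7,8,9}→16
  placing 0:y first → 144 extensions
  placing 1:a first → 36 extensions
  placing 2:c first → 144 extensions
  placing 6:x first → 36 extensions
total linear extensions = 360

360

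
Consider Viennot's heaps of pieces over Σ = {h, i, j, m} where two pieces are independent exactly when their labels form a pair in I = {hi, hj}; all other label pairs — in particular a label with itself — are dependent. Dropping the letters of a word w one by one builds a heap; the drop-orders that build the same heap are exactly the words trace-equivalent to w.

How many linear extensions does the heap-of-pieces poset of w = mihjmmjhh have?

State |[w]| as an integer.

piece 0:m — minimal
piece 1:i rests on {0:m}
piece 2:h rests on {0:m}
piece 3:j rests on {1:i}
piece 4:m rests on {2:h, 3:j}
piece 5:m rests on {4:m}
piece 6:j rests on {5:m}
piece 7:h rests on {5:m}
piece 8:h rests on {7:h}
minimal pieces: {0:m}
ways to finish when only these pieces remain (= sum over removing one remaining piece with nothing left below it):
  1 left: {6}→1  {8}→1
  2 left: {6,8}→2  {7,8}→1
  3 left: {6,7,8}→3
  4 left: {5,6,7,8}→3
  5 left: {4,5,6,7,8}→3
  6 left: {2,4,5,6,7,8}→3  {3,4,5,6,7,8}→3
  7 left: {1,3,4,5,6,7,8}→3  {2,3,4,5,6,7,8}→6
  placing 0:m first → 9 extensions

9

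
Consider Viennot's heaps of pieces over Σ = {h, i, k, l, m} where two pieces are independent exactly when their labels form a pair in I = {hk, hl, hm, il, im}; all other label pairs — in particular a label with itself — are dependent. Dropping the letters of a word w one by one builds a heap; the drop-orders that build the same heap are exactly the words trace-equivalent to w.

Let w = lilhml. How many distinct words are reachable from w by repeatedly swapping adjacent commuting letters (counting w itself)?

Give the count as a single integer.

0(l) covers ∅
1(i) covers ∅
2(l) covers 0:l
3(h) covers 1:i
4(m) covers 2:l
5(l) covers 4:m
floor of heap: 0:l, 1:i
completions by unplaced set U, small U first (add the entries for U minus each lowest piece of U):
  |U|=1: {3}:1  {5}:1
  |U|=2: {1,3}:1  {3,5}:2  {4,5}:1
  |U|=3: {1,3,5}:3  {2,4,5}:1  {3,4,5}:3
  |U|=4: {0,2,4,5}:1  {1,3,4,5}:6  {2,3,4,5}:4
  start at 0(l): 10
  start at 1(i): 5
sum over floor = 15

15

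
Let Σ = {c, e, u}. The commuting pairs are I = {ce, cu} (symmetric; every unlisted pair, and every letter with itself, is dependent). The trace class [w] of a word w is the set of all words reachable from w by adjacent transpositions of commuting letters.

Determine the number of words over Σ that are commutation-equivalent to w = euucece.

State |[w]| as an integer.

0(e) covers ∅
1(u) covers 0:e
2(u) covers 1:u
3(c) covers ∅
4(e) covers 2:u
5(c) covers 3:c
6(e) covers 4:e
floor of heap: 0:e, 3:c
completions by unplaced set U, small U first (add the entries for U minus each lowest piece of U):
  |U|=1: {5}:1  {6}:1
  |U|=2: {3,5}:1  {4,6}:1  {5,6}:2
  |U|=3: {2,4,6}:1  {3,5,6}:3  {4,5,6}:3
  |U|=4: {1,2,4,6}:1  {2,4,5,6}:4  {3,4,5,6}:6
  |U|=5: {0,1,2,4,6}:1  {1,2,4,5,6}:5  {2,3,4,5,6}:10
  start at 0(e): 15
  start at 3(c): 6
sum over floor = 21

21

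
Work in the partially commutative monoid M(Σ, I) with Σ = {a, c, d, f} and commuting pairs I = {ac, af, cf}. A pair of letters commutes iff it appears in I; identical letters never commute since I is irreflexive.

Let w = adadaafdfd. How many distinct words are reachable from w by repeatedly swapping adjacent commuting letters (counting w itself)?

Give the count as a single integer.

3

drop 0:a onto floor
drop 1:d onto {0:a}
drop 2:a onto {1:d}
drop 3:d onto {2:a}
drop 4:a onto {3:d}
drop 5:a onto {4:a}
drop 6:f onto {3:d}
drop 7:d onto {5:a, 6:f}
drop 8:f onto {7:d}
drop 9:d onto {8:f}
ground layer = {0:a}
drop-orders for the pieces not yet dropped (sum over which currently-grounded one goes next):
  1 to go: {9} 1
  2 to go: {8,9} 1
  3 to go: {7,8,9} 1
  4 to go: {5,7,8,9} 1  {6,7,8,9} 1
  5 to go: {4,5,7,8,9} 1  {5,6,7,8,9} 2
  6 to go: {4,5,6,7,8,9} 3
  7 to go: {3,4,5,6,7,8,9} 3
  8 to go: {2,3,4,5,6,7,8,9} 3
  if 0:a drops first: 3 orders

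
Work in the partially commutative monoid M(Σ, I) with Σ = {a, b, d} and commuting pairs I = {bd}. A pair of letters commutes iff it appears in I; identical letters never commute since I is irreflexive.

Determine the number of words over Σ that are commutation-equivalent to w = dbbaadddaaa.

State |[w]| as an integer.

drop 0:d onto floor
drop 1:b onto floor
drop 2:b onto {1:b}
drop 3:a onto {0:d, 2:b}
drop 4:a onto {3:a}
drop 5:d onto {4:a}
drop 6:d onto {5:d}
drop 7:d onto {6:d}
drop 8:a onto {7:d}
drop 9:a onto {8:a}
drop 10:a onto {9:a}
ground layer = {0:d, 1:b}
drop-orders for the pieces not yet dropped (sum over which currently-grounded one goes next):
  1 to go: {10} 1
  2 to go: {9,10} 1
  3 to go: {8,9,10} 1
  4 to go: {7,8,9,10} 1
  5 to go: {6,7,8,9,10} 1
  6 to go: {5,6,7,8,9,10} 1
  7 to go: {4,5,6,7,8,9,10} 1
  8 to go: {3,4,5,6,7,8,9,10} 1
  9 to go: {0,3,4,5,6,7,8,9,10} 1  {2,3,4,5,6,7,8,9,10} 1
  if 0:d drops first: 1 orders
  if 1:b drops first: 2 orders
heap linearizations: 3

3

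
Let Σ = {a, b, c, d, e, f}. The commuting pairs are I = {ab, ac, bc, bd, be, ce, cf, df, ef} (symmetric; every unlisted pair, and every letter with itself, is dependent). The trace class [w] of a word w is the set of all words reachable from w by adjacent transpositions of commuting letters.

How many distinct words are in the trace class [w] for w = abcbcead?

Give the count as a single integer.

drop 0:a onto floor
drop 1:b onto floor
drop 2:c onto floor
drop 3:b onto {1:b}
drop 4:c onto {2:c}
drop 5:e onto {0:a}
drop 6:a onto {5:e}
drop 7:d onto {4:c, 6:a}
ground layer = {0:a, 1:b, 2:c}
drop-orders for the pieces not yet dropped (sum over which currently-grounded one goes next):
  1 to go: {3} 1  {7} 1
  2 to go: {1,3} 1  {3,7} 2  {4,7} 1  {6,7} 1
  3 to go: {1,3,7} 3  {2,4,7} 1  {3,4,7} 3  {3,6,7} 3  {4,6,7} 2  {5,6,7} 1
  4 to go: {0,5,6,7} 1  {1,3,4,7} 6  {1,3,6,7} 6  {2,3,4,7} 4  {2,4,6,7} 3  {3,4,6,7} 8  {3,5,6,7} 4  {4,5,6,7} 3
  5 to go: {0,3,5,6,7} 5  {0,4,5,6,7} 4  {1,2,3,4,7} 10  {1,3,4,6,7} 20  {1,3,5,6,7} 10  {2,3,4,6,7} 15  {2,4,5,6,7} 6  {3,4,5,6,7} 15
  6 to go: {0,1,3,5,6,7} 15  {0,2,4,5,6,7} 10  {0,3,4,5,6,7} 24  {1,2,3,4,6,7} 45  {1,3,4,5,6,7} 45  {2,3,4,5,6,7} 36
  if 0:a drops first: 126 orders
  if 1:b drops first: 70 orders
  if 2:c drops first: 84 orders
heap linearizations: 280

280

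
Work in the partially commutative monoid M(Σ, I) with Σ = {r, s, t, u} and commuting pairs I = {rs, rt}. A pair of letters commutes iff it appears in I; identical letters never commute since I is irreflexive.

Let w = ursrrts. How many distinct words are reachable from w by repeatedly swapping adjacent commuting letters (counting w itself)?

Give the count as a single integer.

piece 0:u — minimal
piece 1:r rests on {0:u}
piece 2:s rests on {0:u}
piece 3:r rests on {1:r}
piece 4:r rests on {3:r}
piece 5:t rests on {2:s}
piece 6:s rests on {5:t}
minimal pieces: {0:u}
ways to finish when only these pieces remain (= sum over removing one remaining piece with nothing left below it):
  1 left: {4}→1  {6}→1
  2 left: {3,4}→1  {4,6}→2  {5,6}→1
  3 left: {1,3,4}→1  {2,5,6}→1  {3,4,6}→3  {4,5,6}→3
  4 left: {1,3,4,6}→4  {2,4,5,6}→4  {3,4,5,6}→6
  5 left: {1,3,4,5,6}→10  {2,3,4,5,6}→10
  placing 0:u first → 20 extensions

20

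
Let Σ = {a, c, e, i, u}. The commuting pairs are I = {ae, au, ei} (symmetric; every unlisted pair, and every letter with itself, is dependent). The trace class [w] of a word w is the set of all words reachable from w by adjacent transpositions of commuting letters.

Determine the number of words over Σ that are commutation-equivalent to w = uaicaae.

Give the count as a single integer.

piece 0:u — minimal
piece 1:a — minimal
piece 2:i rests on {0:u, 1:a}
piece 3:c rests on {2:i}
piece 4:a rests on {3:c}
piece 5:a rests on {4:a}
piece 6:e rests on {3:c}
minimal pieces: {0:u, 1:a}
ways to finish when only these pieces remain (= sum over removing one remaining piece with nothing left below it):
  1 left: {5}→1  {6}→1
  2 left: {4,5}→1  {5,6}→2
  3 left: {4,5,6}→3
  4 left: {3,4,5,6}→3
  5 left: {2,3,4,5,6}→3
  placing 0:u first → 3 extensions
  placing 1:a first → 3 extensions
total linear extensions = 6

6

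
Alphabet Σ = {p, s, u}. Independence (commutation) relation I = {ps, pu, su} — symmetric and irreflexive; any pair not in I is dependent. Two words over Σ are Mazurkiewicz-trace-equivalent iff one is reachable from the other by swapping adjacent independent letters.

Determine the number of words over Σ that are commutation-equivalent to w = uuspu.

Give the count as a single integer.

20

drop 0:u onto floor
drop 1:u onto {0:u}
drop 2:s onto floor
drop 3:p onto floor
drop 4:u onto {1:u}
ground layer = {0:u, 2:s, 3:p}
drop-orders for the pieces not yet dropped (sum over which currently-grounded one goes next):
  1 to go: {2} 1  {3} 1  {4} 1
  2 to go: {1,4} 1  {2,3} 2  {2,4} 2  {3,4} 2
  3 to go: {0,1,4} 1  {1,2,4} 3  {1,3,4} 3  {2,3,4} 6
  if 0:u drops first: 12 orders
  if 2:s drops first: 4 orders
  if 3:p drops first: 4 orders
heap linearizations: 20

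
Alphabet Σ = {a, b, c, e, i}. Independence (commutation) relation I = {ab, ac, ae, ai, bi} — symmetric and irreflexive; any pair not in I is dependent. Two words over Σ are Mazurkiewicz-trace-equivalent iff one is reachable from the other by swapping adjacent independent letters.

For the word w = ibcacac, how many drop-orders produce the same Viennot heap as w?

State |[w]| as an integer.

piece 0:i — minimal
piece 1:b — minimal
piece 2:c rests on {0:i, 1:b}
piece 3:a — minimal
piece 4:c rests on {2:c}
piece 5:a rests on {3:a}
piece 6:c rests on {4:c}
minimal pieces: {0:i, 1:b, 3:a}
ways to finish when only these pieces remain (= sum over removing one remaining piece with nothing left below it):
  1 left: {5}→1  {6}→1
  2 left: {3,5}→1  {4,6}→1  {5,6}→2
  3 left: {2,4,6}→1  {3,5,6}→3  {4,5,6}→3
  4 left: {0,2,4,6}→1  {1,2,4,6}→1  {2,4,5,6}→4  {3,4,5,6}→6
  5 left: {0,1,2,4,6}→2  {0,2,4,5,6}→5  {1,2,4,5,6}→5  {2,3,4,5,6}→10
  placing 0:i first → 15 extensions
  placing 1:b first → 15 extensions
  placing 3:a first → 12 extensions
total linear extensions = 42

42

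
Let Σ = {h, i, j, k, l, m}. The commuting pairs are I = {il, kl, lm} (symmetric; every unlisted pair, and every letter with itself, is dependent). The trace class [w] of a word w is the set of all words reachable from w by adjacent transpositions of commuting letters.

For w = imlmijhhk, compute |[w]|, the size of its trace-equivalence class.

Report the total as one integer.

#0=i has no predecessor
#1=m depends on [0:i]
#2=l has no predecessor
#3=m depends on [1:m]
#4=i depends on [3:m]
#5=j depends on [2:l, 4:i]
#6=h depends on [5:j]
#7=h depends on [6:h]
#8=k depends on [7:h]
sources: [0:i, 2:l]
N(rest) = Σ N(rest − s) over sources s of rest; N(one piece) = 1:
  size 1 → [8]=1
  size 2 → [7,8]=1
  size 3 → [6,7,8]=1
  size 4 → [5,6,7,8]=1
  size 5 → [2,5,6,7,8]=1  [4,5,6,7,8]=1
  size 6 → [2,4,5,6,7,8]=2  [3,4,5,6,7,8]=1
  size 7 → [1,3,4,5,6,7,8]=1  [2,3,4,5,6,7,8]=3
  first=0(i) contributes 4
  first=2(l) contributes 1
|[w]| = 5

5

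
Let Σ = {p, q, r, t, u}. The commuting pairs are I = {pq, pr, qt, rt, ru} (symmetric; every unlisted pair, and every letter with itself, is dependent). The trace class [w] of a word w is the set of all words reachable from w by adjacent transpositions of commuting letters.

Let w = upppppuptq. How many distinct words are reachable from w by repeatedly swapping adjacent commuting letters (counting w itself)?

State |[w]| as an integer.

drop 0:u onto floor
drop 1:p onto {0:u}
drop 2:p onto {1:p}
drop 3:p onto {2:p}
drop 4:p onto {3:p}
drop 5:p onto {4:p}
drop 6:u onto {5:p}
drop 7:p onto {6:u}
drop 8:t onto {7:p}
drop 9:q onto {6:u}
ground layer = {0:u}
drop-orders for the pieces not yet dropped (sum over which currently-grounded one goes next):
  1 to go: {8} 1  {9} 1
  2 to go: {7,8} 1  {8,9} 2
  3 to go: {7,8,9} 3
  4 to go: {6,7,8,9} 3
  5 to go: {5,6,7,8,9} 3
  6 to go: {4,5,6,7,8,9} 3
  7 to go: {3,4,5,6,7,8,9} 3
  8 to go: {2,3,4,5,6,7,8,9} 3
  if 0:u drops first: 3 orders

3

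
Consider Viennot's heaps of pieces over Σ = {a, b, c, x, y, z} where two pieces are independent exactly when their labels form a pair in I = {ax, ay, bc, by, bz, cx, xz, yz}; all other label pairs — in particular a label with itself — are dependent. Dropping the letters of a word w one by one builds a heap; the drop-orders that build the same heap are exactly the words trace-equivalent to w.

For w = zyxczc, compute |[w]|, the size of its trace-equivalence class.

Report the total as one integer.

9

drop 0:z onto floor
drop 1:y onto floor
drop 2:x onto {1:y}
drop 3:c onto {0:z, 1:y}
drop 4:z onto {3:c}
drop 5:c onto {4:z}
ground layer = {0:z, 1:y}
drop-orders for the pieces not yet dropped (sum over which currently-grounded one goes next):
  1 to go: {2} 1  {5} 1
  2 to go: {2,5} 2  {4,5} 1
  3 to go: {2,4,5} 3  {3,4,5} 1
  4 to go: {0,3,4,5} 1  {2,3,4,5} 4
  if 0:z drops first: 4 orders
  if 1:y drops first: 5 orders
heap linearizations: 9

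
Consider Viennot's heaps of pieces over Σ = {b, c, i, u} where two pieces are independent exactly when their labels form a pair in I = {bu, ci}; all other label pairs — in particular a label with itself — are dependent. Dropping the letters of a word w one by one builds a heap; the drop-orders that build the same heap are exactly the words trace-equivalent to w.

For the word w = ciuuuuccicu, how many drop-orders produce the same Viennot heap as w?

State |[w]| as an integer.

8

#0=c has no predecessor
#1=i has no predecessor
#2=u depends on [0:c, 1:i]
#3=u depends on [2:u]
#4=u depends on [3:u]
#5=u depends on [4:u]
#6=c depends on [5:u]
#7=c depends on [6:c]
#8=i depends on [5:u]
#9=c depends on [7:c]
#10=u depends on [8:i, 9:c]
sources: [0:c, 1:i]
N(rest) = Σ N(rest − s) over sources s of rest; N(one piece) = 1:
  size 1 → [10]=1
  size 2 → [8,10]=1  [9,10]=1
  size 3 → [7,9,10]=1  [8,9,10]=2
  size 4 → [6,7,9,10]=1  [7,8,9,10]=3
  size 5 → [6,7,8,9,10]=4
  size 6 → [5,6,7,8,9,10]=4
  size 7 → [4,5,6,7,8,9,10]=4
  size 8 → [3,4,5,6,7,8,9,10]=4
  size 9 → [2,3,4,5,6,7,8,9,10]=4
  first=0(c) contributes 4
  first=1(i) contributes 4
|[w]| = 8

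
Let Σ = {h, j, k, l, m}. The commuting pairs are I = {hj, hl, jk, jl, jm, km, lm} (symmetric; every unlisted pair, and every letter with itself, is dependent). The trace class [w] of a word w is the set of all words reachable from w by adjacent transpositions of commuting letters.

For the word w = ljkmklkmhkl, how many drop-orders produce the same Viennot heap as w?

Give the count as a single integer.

231

drop 0:l onto floor
drop 1:j onto floor
drop 2:k onto {0:l}
drop 3:m onto floor
drop 4:k onto {2:k}
drop 5:l onto {4:k}
drop 6:k onto {5:l}
drop 7:m onto {3:m}
drop 8:h onto {6:k, 7:m}
drop 9:k onto {8:h}
drop 10:l onto {9:k}
ground layer = {0:l, 1:j, 3:m}
drop-orders for the pieces not yet dropped (sum over which currently-grounded one goes next):
  1 to go: {1} 1  {10} 1
  2 to go: {1,10} 2  {9,10} 1
  3 to go: {1,9,10} 3  {8,9,10} 1
  4 to go: {1,8,9,10} 4  {6,8,9,10} 1  {7,8,9,10} 1
  5 to go: {1,6,8,9,10} 5  {1,7,8,9,10} 5  {3,7,8,9,10} 1  {5,6,8,9,10} 1  {6,7,8,9,10} 2
  6 to go: {1,3,7,8,9,10} 6  {1,5,6,8,9,10} 6  {1,6,7,8,9,10} 12  {3,6,7,8,9,10} 3  {4,5,6,8,9,10} 1  {5,6,7,8,9,10} 3
  7 to go: {1,3,6,7,8,9,10} 21  {1,4,5,6,8,9,10} 7  {1,5,6,7,8,9,10} 21  {2,4,5,6,8,9,10} 1  {3,5,6,7,8,9,10} 6  {4,5,6,7,8,9,10} 4
  8 to go: {0,2,4,5,6,8,9,10} 1  {1,2,4,5,6,8,9,10} 8  {1,3,5,6,7,8,9,10} 48  {1,4,5,6,7,8,9,10} 32  {2,4,5,6,7,8,9,10} 5  {3,4,5,6,7,8,9,10} 10
  9 to go: {0,1,2,4,5,6,8,9,10} 9  {0,2,4,5,6,7,8,9,10} 6  {1,2,4,5,6,7,8,9,10} 45  {1,3,4,5,6,7,8,9,10} 90  {2,3,4,5,6,7,8,9,10} 15
  if 0:l drops first: 150 orders
  if 1:j drops first: 21 orders
  if 3:m drops first: 60 orders
heap linearizations: 231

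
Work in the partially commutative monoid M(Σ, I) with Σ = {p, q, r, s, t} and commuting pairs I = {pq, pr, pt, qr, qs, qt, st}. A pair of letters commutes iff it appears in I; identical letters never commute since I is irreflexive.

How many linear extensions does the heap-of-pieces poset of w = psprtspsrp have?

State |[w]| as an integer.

drop 0:p onto floor
drop 1:s onto {0:p}
drop 2:p onto {1:s}
drop 3:r onto {1:s}
drop 4:t onto {3:r}
drop 5:s onto {2:p, 3:r}
drop 6:p onto {5:s}
drop 7:s onto {6:p}
drop 8:r onto {4:t, 7:s}
drop 9:p onto {7:s}
ground layer = {0:p}
drop-orders for the pieces not yet dropped (sum over which currently-grounded one goes next):
  1 to go: {8} 1  {9} 1
  2 to go: {4,8} 1  {8,9} 2
  3 to go: {4,8,9} 3  {7,8,9} 2
  4 to go: {4,7,8,9} 5  {6,7,8,9} 2
  5 to go: {4,6,7,8,9} 7  {5,6,7,8,9} 2
  6 to go: {2,5,6,7,8,9} 2  {4,5,6,7,8,9} 9
  7 to go: {2,4,5,6,7,8,9} 11  {3,4,5,6,7,8,9} 9
  8 to go: {2,3,4,5,6,7,8,9} 20
  if 0:p drops first: 20 orders

20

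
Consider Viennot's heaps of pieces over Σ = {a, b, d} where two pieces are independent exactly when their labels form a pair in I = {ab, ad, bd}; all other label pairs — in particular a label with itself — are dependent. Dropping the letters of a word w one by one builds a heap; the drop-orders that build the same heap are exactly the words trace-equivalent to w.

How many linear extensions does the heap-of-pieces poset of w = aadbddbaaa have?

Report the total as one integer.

2520

drop 0:a onto floor
drop 1:a onto {0:a}
drop 2:d onto floor
drop 3:b onto floor
drop 4:d onto {2:d}
drop 5:d onto {4:d}
drop 6:b onto {3:b}
drop 7:a onto {1:a}
drop 8:a onto {7:a}
drop 9:a onto {8:a}
ground layer = {0:a, 2:d, 3:b}
drop-orders for the pieces not yet dropped (sum over which currently-grounded one goes next):
  1 to go: {5} 1  {6} 1  {9} 1
  2 to go: {3,6} 1  {4,5} 1  {5,6} 2  {5,9} 2  {6,9} 2  {8,9} 1
  3 to go: {2,4,5} 1  {3,5,6} 3  {3,6,9} 3  {4,5,6} 3  {4,5,9} 3  {5,6,9} 6  {5,8,9} 3  {6,8,9} 3  {7,8,9} 1
  4 to go: {1,7,8,9} 1  {2,4,5,6} 4  {2,4,5,9} 4  {3,4,5,6} 6  {3,5,6,9} 12  {3,6,8,9} 6  {4,5,6,9} 12  {4,5,8,9} 6  {5,6,8,9} 12  {5,7,8,9} 4  {6,7,8,9} 4
  5 to go: {0,1,7,8,9} 1  {1,5,7,8,9} 5  {1,6,7,8,9} 5  {2,3,4,5,6} 10  {2,4,5,6,9} 20  {2,4,5,8,9} 10  {3,4,5,6,9} 30  {3,5,6,8,9} 30  {3,6,7,8,9} 10  {4,5,6,8,9} 30  {4,5,7,8,9} 10  {5,6,7,8,9} 20
  6 to go: {0,1,5,7,8,9} 6  {0,1,6,7,8,9} 6  {1,3,6,7,8,9} 15  {1,4,5,7,8,9} 15  {1,5,6,7,8,9} 30  {2,3,4,5,6,9} 60  {2,4,5,6,8,9} 60  {2,4,5,7,8,9} 20  {3,4,5,6,8,9} 90  {3,5,6,7,8,9} 60  {4,5,6,7,8,9} 60
  7 to go: {0,1,3,6,7,8,9} 21  {0,1,4,5,7,8,9} 21  {0,1,5,6,7,8,9} 42  {1,2,4,5,7,8,9} 35  {1,3,5,6,7,8,9} 105  {1,4,5,6,7,8,9} 105  {2,3,4,5,6,8,9} 210  {2,4,5,6,7,8,9} 140  {3,4,5,6,7,8,9} 210
  8 to go: {0,1,2,4,5,7,8,9} 56  {0,1,3,5,6,7,8,9} 168  {0,1,4,5,6,7,8,9} 168  {1,2,4,5,6,7,8,9} 280  {1,3,4,5,6,7,8,9} 420  {2,3,4,5,6,7,8,9} 560
  if 0:a drops first: 1260 orders
  if 2:d drops first: 756 orders
  if 3:b drops first: 504 orders
heap linearizations: 2520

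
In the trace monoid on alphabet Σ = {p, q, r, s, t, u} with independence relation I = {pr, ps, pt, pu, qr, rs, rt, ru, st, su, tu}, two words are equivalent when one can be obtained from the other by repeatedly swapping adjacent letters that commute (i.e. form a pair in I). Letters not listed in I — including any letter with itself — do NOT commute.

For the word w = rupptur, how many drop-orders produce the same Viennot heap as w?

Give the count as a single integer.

630

drop 0:r onto floor
drop 1:u onto floor
drop 2:p onto floor
drop 3:p onto {2:p}
drop 4:t onto floor
drop 5:u onto {1:u}
drop 6:r onto {0:r}
ground layer = {0:r, 1:u, 2:p, 4:t}
drop-orders for the pieces not yet dropped (sum over which currently-grounded one goes next):
  1 to go: {3} 1  {4} 1  {5} 1  {6} 1
  2 to go: {0,6} 1  {1,5} 1  {2,3} 1  {3,4} 2  {3,5} 2  {3,6} 2  {4,5} 2  {4,6} 2  {5,6} 2
  3 to go: {0,3,6} 3  {0,4,6} 3  {0,5,6} 3  {1,3,5} 3  {1,4,5} 3  {1,5,6} 3  {2,3,4} 3  {2,3,5} 3  {2,3,6} 3  {3,4,5} 6  {3,4,6} 6  {3,5,6} 6  {4,5,6} 6
  4 to go: {0,1,5,6} 6  {0,2,3,6} 6  {0,3,4,6} 12  {0,3,5,6} 12  {0,4,5,6} 12  {1,2,3,5} 6  {1,3,4,5} 12  {1,3,5,6} 12  {1,4,5,6} 12  {2,3,4,5} 12  {2,3,4,6} 12  {2,3,5,6} 12  {3,4,5,6} 24
  5 to go: {0,1,3,5,6} 30  {0,1,4,5,6} 30  {0,2,3,4,6} 30  {0,2,3,5,6} 30  {0,3,4,5,6} 60  {1,2,3,4,5} 30  {1,2,3,5,6} 30  {1,3,4,5,6} 60  {2,3,4,5,6} 60
  if 0:r drops first: 180 orders
  if 1:u drops first: 180 orders
  if 2:p drops first: 180 orders
  if 4:t drops first: 90 orders
heap linearizations: 630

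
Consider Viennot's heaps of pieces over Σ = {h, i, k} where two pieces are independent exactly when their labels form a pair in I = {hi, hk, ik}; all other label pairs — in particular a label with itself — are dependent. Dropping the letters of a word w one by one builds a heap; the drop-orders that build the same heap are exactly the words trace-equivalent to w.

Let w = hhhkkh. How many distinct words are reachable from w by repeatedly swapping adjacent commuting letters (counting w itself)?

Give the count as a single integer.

15

#0=h has no predecessor
#1=h depends on [0:h]
#2=h depends on [1:h]
#3=k has no predecessor
#4=k depends on [3:k]
#5=h depends on [2:h]
sources: [0:h, 3:k]
N(rest) = Σ N(rest − s) over sources s of rest; N(one piece) = 1:
  size 1 → [4]=1  [5]=1
  size 2 → [2,5]=1  [3,4]=1  [4,5]=2
  size 3 → [1,2,5]=1  [2,4,5]=3  [3,4,5]=3
  size 4 → [0,1,2,5]=1  [1,2,4,5]=4  [2,3,4,5]=6
  first=0(h) contributes 10
  first=3(k) contributes 5
|[w]| = 15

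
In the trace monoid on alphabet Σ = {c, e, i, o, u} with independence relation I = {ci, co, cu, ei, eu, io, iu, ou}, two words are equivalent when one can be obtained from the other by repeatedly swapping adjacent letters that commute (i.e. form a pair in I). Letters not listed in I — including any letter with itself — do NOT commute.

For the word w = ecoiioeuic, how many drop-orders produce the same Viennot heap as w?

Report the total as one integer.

2520

#0=e has no predecessor
#1=c depends on [0:e]
#2=o depends on [0:e]
#3=i has no predecessor
#4=i depends on [3:i]
#5=o depends on [2:o]
#6=e depends on [1:c, 5:o]
#7=u has no predecessor
#8=i depends on [4:i]
#9=c depends on [6:e]
sources: [0:e, 3:i, 7:u]
N(rest) = Σ N(rest − s) over sources s of rest; N(one piece) = 1:
  size 1 → [7]=1  [8]=1  [9]=1
  size 2 → [4,8]=1  [6,9]=1  [7,8]=2  [7,9]=2  [8,9]=2
  size 3 → [1,6,9]=1  [3,4,8]=1  [4,7,8]=3  [4,8,9]=3  [5,6,9]=1  [6,7,9]=3  [6,8,9]=3  [7,8,9]=6
  size 4 → [1,5,6,9]=2  [1,6,7,9]=4  [1,6,8,9]=4  [2,5,6,9]=1  [3,4,7,8]=4  [3,4,8,9]=4  [4,6,8,9]=6  [4,7,8,9]=12  [5,6,7,9]=4  [5,6,8,9]=4  [6,7,8,9]=12
  size 5 → [1,2,5,6,9]=3  [1,4,6,8,9]=10  [1,5,6,7,9]=10  [1,5,6,8,9]=10  [1,6,7,8,9]=20  [2,5,6,7,9]=5  [2,5,6,8,9]=5  [3,4,6,8,9]=10  [3,4,7,8,9]=20  [4,5,6,8,9]=10  [4,6,7,8,9]=30  [5,6,7,8,9]=20
  size 6 → [0,1,2,5,6,9]=3  [1,2,5,6,7,9]=18  [1,2,5,6,8,9]=18  [1,3,4,6,8,9]=20  [1,4,5,6,8,9]=30  [1,4,6,7,8,9]=60  [1,5,6,7,8,9]=60  [2,4,5,6,8,9]=15  [2,5,6,7,8,9]=30  [3,4,5,6,8,9]=20  [3,4,6,7,8,9]=60  [4,5,6,7,8,9]=60
  size 7 → [0,1,2,5,6,7,9]=21  [0,1,2,5,6,8,9]=21  [1,2,4,5,6,8,9]=63  [1,2,5,6,7,8,9]=126  [1,3,4,5,6,8,9]=70  [1,3,4,6,7,8,9]=140  [1,4,5,6,7,8,9]=210  [2,3,4,5,6,8,9]=35  [2,4,5,6,7,8,9]=105  [3,4,5,6,7,8,9]=140
  size 8 → [0,1,2,4,5,6,8,9]=84  [0,1,2,5,6,7,8,9]=168  [1,2,3,4,5,6,8,9]=168  [1,2,4,5,6,7,8,9]=504  [1,3,4,5,6,7,8,9]=560  [2,3,4,5,6,7,8,9]=280
  first=0(e) contributes 1512
  first=3(i) contributes 756
  first=7(u) contributes 252
|[w]| = 2520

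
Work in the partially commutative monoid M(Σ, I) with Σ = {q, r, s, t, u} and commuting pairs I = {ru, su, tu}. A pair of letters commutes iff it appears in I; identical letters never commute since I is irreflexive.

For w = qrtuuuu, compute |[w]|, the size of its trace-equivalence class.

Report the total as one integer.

#0=q has no predecessor
#1=r depends on [0:q]
#2=t depends on [1:r]
#3=u depends on [0:q]
#4=u depends on [3:u]
#5=u depends on [4:u]
#6=u depends on [5:u]
sources: [0:q]
N(rest) = Σ N(rest − s) over sources s of rest; N(one piece) = 1:
  size 1 → [2]=1  [6]=1
  size 2 → [1,2]=1  [2,6]=2  [5,6]=1
  size 3 → [1,2,6]=3  [2,5,6]=3  [4,5,6]=1
  size 4 → [1,2,5,6]=6  [2,4,5,6]=4  [3,4,5,6]=1
  size 5 → [1,2,4,5,6]=10  [2,3,4,5,6]=5
  first=0(q) contributes 15

15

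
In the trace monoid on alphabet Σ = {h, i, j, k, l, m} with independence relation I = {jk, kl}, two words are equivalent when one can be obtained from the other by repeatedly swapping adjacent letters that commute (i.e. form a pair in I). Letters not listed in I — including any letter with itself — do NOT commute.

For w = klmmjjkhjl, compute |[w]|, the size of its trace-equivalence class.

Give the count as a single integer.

6

drop 0:k onto floor
drop 1:l onto floor
drop 2:m onto {0:k, 1:l}
drop 3:m onto {2:m}
drop 4:j onto {3:m}
drop 5:j onto {4:j}
drop 6:k onto {3:m}
drop 7:h onto {5:j, 6:k}
drop 8:j onto {7:h}
drop 9:l onto {8:j}
ground layer = {0:k, 1:l}
drop-orders for the pieces not yet dropped (sum over which currently-grounded one goes next):
  1 to go: {9} 1
  2 to go: {8,9} 1
  3 to go: {7,8,9} 1
  4 to go: {5,7,8,9} 1  {6,7,8,9} 1
  5 to go: {4,5,7,8,9} 1  {5,6,7,8,9} 2
  6 to go: {4,5,6,7,8,9} 3
  7 to go: {3,4,5,6,7,8,9} 3
  8 to go: {2,3,4,5,6,7,8,9} 3
  if 0:k drops first: 3 orders
  if 1:l drops first: 3 orders
heap linearizations: 6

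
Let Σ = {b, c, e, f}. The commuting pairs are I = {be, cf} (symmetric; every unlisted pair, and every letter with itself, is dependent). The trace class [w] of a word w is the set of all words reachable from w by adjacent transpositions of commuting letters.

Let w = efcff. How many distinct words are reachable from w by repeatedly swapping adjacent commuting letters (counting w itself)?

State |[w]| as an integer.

0(e) covers ∅
1(f) covers 0:e
2(c) covers 0:e
3(f) covers 1:f
4(f) covers 3:f
floor of heap: 0:e
completions by unplaced set U, small U first (add the entries for U minus each lowest piece of U):
  |U|=1: {2}:1  {4}:1
  |U|=2: {2,4}:2  {3,4}:1
  |U|=3: {1,3,4}:1  {2,3,4}:3
  start at 0(e): 4

4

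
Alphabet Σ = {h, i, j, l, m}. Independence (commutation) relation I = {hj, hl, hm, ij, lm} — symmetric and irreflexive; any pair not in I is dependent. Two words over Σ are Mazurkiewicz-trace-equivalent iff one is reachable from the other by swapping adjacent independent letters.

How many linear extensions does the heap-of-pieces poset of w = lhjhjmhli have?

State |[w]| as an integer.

0(l) covers ∅
1(h) covers ∅
2(j) covers 0:l
3(h) covers 1:h
4(j) covers 2:j
5(m) covers 4:j
6(h) covers 3:h
7(l) covers 4:j
8(i) covers 5:m, 6:h, 7:l
floor of heap: 0:l, 1:h
completions by unplaced set U, small U first (add the entries for U minus each lowest piece of U):
  |U|=1: {8}:1
  |U|=2: {5,8}:1  {6,8}:1  {7,8}:1
  |U|=3: {3,6,8}:1  {5,6,8}:2  {5,7,8}:2  {6,7,8}:2
  |U|=4: {1,3,6,8}:1  {3,5,6,8}:3  {3,6,7,8}:3  {4,5,7,8}:2  {5,6,7,8}:6
  |U|=5: {1,3,5,6,8}:4  {1,3,6,7,8}:4  {2,4,5,7,8}:2  {3,5,6,7,8}:12  {4,5,6,7,8}:8
  |U|=6: {0,2,4,5,7,8}:2  {1,3,5,6,7,8}:20  {2,4,5,6,7,8}:10  {3,4,5,6,7,8}:20
  |U|=7: {0,2,4,5,6,7,8}:12  {1,3,4,5,6,7,8}:40  {2,3,4,5,6,7,8}:30
  start at 0(l): 70
  start at 1(h): 42
sum over floor = 112

112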